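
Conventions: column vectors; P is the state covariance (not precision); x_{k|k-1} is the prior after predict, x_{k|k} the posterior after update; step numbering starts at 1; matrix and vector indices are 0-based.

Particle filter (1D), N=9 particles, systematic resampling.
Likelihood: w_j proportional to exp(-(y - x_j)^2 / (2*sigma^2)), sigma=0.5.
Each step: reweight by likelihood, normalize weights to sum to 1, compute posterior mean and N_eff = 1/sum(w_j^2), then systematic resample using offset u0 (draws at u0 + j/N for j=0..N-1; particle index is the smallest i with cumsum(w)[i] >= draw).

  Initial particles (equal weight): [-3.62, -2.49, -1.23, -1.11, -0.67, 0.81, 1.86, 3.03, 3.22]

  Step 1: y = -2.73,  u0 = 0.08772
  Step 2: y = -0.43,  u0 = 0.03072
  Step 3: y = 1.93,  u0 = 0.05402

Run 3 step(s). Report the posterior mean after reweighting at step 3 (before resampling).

step 1: w=[0.1843, 0.8008, 0.0100, 0.0047, 0.0002, 0.0000, 0.0000, 0.0000, 0.0000]  mean=-2.6788  Neff=1.4807  idx=[0, 1, 1, 1, 1, 1, 1, 1, 1]
step 2: w=[0.0000, 0.1250, 0.1250, 0.1250, 0.1250, 0.1250, 0.1250, 0.1250, 0.1250]  mean=-2.4900  Neff=8.0000  idx=[1, 2, 3, 3, 4, 5, 6, 7, 8]
step 3: w=[0.1111, 0.1111, 0.1111, 0.1111, 0.1111, 0.1111, 0.1111, 0.1111, 0.1111]  mean=-2.4900  Neff=9.0000  idx=[0, 1, 2, 3, 4, 5, 6, 7, 8]

post_mean = -2.4900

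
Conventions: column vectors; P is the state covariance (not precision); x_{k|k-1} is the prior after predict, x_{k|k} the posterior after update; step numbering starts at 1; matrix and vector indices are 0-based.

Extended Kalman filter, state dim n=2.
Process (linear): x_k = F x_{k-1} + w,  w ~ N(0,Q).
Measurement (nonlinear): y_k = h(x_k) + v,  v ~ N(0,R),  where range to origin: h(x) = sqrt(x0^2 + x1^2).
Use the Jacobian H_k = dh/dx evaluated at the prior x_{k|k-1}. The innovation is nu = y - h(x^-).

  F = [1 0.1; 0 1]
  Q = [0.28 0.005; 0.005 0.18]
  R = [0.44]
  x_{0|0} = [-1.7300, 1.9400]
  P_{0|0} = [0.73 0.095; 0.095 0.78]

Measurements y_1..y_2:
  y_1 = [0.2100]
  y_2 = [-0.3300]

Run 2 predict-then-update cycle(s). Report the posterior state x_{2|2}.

step 1: x^-=[-1.5360, 1.9400]  P^-=[1.0368 0.1780; 0.1780 0.9600]  H_jac=[-0.6207 0.7840]  S=[1.2563]  K=[-0.4012; 0.5111]  nu=[-2.2644]  x^+=[-0.6275, 0.7826]  P^+=[0.8346 0.4356; 0.4356 0.6318]
step 2: x^-=[-0.5493, 0.7826]  P^-=[1.2080 0.5038; 0.5038 0.8118]  H_jac=[-0.5745 0.8185]  S=[0.9087]  K=[-0.3099; 0.4127]  nu=[-1.2861]  x^+=[-0.1507, 0.2518]  P^+=[1.1207 0.6200; 0.6200 0.6570]

x_post = [-0.1507, 0.2518]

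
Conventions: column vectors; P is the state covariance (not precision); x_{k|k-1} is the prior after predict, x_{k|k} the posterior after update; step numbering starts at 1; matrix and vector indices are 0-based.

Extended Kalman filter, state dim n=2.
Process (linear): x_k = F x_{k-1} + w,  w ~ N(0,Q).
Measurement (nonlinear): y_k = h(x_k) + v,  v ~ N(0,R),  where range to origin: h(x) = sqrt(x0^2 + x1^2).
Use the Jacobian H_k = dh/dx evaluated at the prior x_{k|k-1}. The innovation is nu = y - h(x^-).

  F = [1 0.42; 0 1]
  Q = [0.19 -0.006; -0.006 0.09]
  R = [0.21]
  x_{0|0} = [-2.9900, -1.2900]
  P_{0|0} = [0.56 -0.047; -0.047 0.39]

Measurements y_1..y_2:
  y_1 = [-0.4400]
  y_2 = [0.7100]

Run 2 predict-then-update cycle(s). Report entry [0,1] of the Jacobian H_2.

step 1: x^-=[-3.5318, -1.2900]  P^-=[0.7793 0.1108; 0.1108 0.4800]  H_jac=[-0.9393 -0.3431]  S=[1.0255]  K=[-0.7509; -0.2621]  nu=[-4.2000]  x^+=[-0.3781, -0.1893]  P^+=[0.2011 -0.0910; -0.0910 0.4096]
step 2: x^-=[-0.4576, -0.1893]  P^-=[0.3869 0.0750; 0.0750 0.4996]  H_jac=[-0.9241 -0.3823]  S=[0.6664]  K=[-0.5796; -0.3906]  nu=[0.2148]  x^+=[-0.5821, -0.2732]  P^+=[0.1631 -0.0758; -0.0758 0.3979]

H_jac[0,1] = -0.3823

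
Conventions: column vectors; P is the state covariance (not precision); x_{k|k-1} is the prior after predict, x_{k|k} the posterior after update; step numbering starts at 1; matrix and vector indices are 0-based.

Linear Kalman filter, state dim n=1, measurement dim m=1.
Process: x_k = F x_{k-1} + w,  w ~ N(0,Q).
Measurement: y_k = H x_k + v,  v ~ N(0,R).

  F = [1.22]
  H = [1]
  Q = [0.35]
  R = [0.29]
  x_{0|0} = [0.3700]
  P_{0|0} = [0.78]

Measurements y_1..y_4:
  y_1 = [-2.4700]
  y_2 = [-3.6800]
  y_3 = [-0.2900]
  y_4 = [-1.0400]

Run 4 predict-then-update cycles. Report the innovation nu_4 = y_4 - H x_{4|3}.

step 1: x^-=[0.4514]  P^-=[1.5110]  S=[1.8010]  K=[0.8390]  nu=[-2.9214]  x^+=[-1.9996]  P^+=[0.2433]
step 2: x^-=[-2.4395]  P^-=[0.7121]  S=[1.0021]  K=[0.7106]  nu=[-1.2405]  x^+=[-3.3210]  P^+=[0.2061]
step 3: x^-=[-4.0516]  P^-=[0.6567]  S=[0.9467]  K=[0.6937]  nu=[3.7616]  x^+=[-1.4423]  P^+=[0.2012]
step 4: x^-=[-1.7596]  P^-=[0.6494]  S=[0.9394]  K=[0.6913]  nu=[0.7196]  x^+=[-1.2621]  P^+=[0.2005]

innov = [0.7196]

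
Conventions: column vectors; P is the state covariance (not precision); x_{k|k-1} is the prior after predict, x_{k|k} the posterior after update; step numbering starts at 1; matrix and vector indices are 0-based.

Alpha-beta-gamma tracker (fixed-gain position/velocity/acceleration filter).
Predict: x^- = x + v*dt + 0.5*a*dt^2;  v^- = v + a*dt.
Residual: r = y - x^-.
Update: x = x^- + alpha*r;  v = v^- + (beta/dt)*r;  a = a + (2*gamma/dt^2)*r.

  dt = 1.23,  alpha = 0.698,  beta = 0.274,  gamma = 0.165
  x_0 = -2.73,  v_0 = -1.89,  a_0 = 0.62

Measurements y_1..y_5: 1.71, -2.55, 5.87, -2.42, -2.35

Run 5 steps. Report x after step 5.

step 1: x_pred=-4.5857  r=6.2957  x^+=-0.1913  v^+=0.2751  a^+=1.9932
step 2: x_pred=1.6548  r=-4.2048  x^+=-1.2801  v^+=1.7901  a^+=1.0761
step 3: x_pred=1.7356  r=4.1344  x^+=4.6214  v^+=4.0346  a^+=1.9779
step 4: x_pred=11.0802  r=-13.5002  x^+=1.6571  v^+=3.4601  a^+=-0.9668
step 5: x_pred=5.1816  r=-7.5316  x^+=-0.0755  v^+=0.5931  a^+=-2.6097

x_post = -0.0755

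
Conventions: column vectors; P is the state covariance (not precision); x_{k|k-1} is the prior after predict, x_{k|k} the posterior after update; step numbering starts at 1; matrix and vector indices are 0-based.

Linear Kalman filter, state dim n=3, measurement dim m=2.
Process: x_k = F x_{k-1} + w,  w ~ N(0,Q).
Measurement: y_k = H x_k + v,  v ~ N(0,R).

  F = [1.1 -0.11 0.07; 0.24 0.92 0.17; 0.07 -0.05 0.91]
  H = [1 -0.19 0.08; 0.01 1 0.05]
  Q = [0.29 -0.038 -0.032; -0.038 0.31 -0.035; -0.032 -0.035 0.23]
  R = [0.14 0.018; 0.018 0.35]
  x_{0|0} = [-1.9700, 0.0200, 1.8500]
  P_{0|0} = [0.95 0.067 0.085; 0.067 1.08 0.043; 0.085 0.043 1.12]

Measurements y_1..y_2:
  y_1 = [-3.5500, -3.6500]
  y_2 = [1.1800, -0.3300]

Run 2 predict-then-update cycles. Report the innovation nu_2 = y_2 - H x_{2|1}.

innov = [4.4745, 3.1775]

step 1: x^-=[-2.0397, -0.1399, 1.5446]  P^-=[1.4543 0.2022 0.1953; 0.2022 1.3612 0.1633; 0.1953 0.1633 1.1713]  S=[1.6004 0.0018; 0.0018 1.7348]  K=[0.8943 0.1296; -0.0280 0.7905; 0.1610 0.1288]  nu=[-1.6604, -3.5669]  x^+=[-3.9870, -2.9131, 0.8177]  P^+=[0.1447 0.0632 -0.0644; 0.0632 0.2759 -0.0064; -0.0644 -0.0064 1.1009]
step 2: x^-=[-4.0080, -3.4979, 0.6107]  P^-=[0.4487 0.0343 -0.0173; 0.0343 0.6043 0.1082; -0.0173 0.1082 1.1350]  S=[0.5987 -0.0468; -0.0468 0.9687]  K=[0.7421 0.0750; -0.0711 0.6264; 0.1021 0.1751]  nu=[4.4745, 3.1775]  x^+=[-0.4489, -1.8257, 1.6236]  P^+=[0.1187 0.0419 -0.0690; 0.0419 0.2171 0.0088; -0.0690 0.0088 1.1007]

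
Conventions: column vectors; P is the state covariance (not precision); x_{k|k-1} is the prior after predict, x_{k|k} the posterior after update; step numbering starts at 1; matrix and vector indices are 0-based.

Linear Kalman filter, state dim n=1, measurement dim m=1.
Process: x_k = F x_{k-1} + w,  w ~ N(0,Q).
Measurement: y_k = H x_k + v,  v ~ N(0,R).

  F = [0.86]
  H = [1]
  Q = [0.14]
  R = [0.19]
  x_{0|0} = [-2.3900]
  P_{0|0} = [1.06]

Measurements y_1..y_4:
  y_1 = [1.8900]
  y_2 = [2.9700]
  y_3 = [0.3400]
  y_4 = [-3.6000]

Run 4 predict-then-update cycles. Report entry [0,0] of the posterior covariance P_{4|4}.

P_post[0,0] = 0.1010

step 1: x^-=[-2.0554]  P^-=[0.9240]  S=[1.1140]  K=[0.8294]  nu=[3.9454]  x^+=[1.2171]  P^+=[0.1576]
step 2: x^-=[1.0467]  P^-=[0.2566]  S=[0.4466]  K=[0.5745]  nu=[1.9233]  x^+=[2.1517]  P^+=[0.1092]
step 3: x^-=[1.8504]  P^-=[0.2207]  S=[0.4107]  K=[0.5374]  nu=[-1.5104]  x^+=[1.0387]  P^+=[0.1021]
step 4: x^-=[0.8933]  P^-=[0.2155]  S=[0.4055]  K=[0.5315]  nu=[-4.4933]  x^+=[-1.4947]  P^+=[0.1010]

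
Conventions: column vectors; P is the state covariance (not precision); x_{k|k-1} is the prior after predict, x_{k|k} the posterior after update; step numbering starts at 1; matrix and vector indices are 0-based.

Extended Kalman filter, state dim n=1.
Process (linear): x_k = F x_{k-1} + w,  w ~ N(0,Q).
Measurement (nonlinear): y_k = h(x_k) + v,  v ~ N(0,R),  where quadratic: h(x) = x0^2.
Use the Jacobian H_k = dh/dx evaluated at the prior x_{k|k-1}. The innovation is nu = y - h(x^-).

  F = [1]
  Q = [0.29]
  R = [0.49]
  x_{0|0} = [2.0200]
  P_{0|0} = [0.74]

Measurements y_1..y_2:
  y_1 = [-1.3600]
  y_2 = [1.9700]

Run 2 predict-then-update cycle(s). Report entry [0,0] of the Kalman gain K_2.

K[0,0] = 0.3997

step 1: x^-=[2.0200]  P^-=[1.0300]  H_jac=[4.0400]  S=[17.3012]  K=[0.2405]  nu=[-5.4404]  x^+=[0.7115]  P^+=[0.0292]
step 2: x^-=[0.7115]  P^-=[0.3192]  H_jac=[1.4230]  S=[1.1363]  K=[0.3997]  nu=[1.4638]  x^+=[1.2966]  P^+=[0.1376]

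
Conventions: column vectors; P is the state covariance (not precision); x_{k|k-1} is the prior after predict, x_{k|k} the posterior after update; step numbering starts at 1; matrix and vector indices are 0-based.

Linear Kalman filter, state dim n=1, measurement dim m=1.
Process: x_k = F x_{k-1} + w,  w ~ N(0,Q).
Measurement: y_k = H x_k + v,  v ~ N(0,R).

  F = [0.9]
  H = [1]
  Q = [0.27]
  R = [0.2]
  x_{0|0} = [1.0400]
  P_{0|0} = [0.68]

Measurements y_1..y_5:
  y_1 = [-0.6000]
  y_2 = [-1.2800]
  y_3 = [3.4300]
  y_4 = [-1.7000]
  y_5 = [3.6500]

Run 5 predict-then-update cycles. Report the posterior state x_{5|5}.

step 1: x^-=[0.9360]  P^-=[0.8208]  S=[1.0208]  K=[0.8041]  nu=[-1.5360]  x^+=[-0.2991]  P^+=[0.1608]
step 2: x^-=[-0.2692]  P^-=[0.4003]  S=[0.6003]  K=[0.6668]  nu=[-1.0108]  x^+=[-0.9432]  P^+=[0.1334]
step 3: x^-=[-0.8489]  P^-=[0.3780]  S=[0.5780]  K=[0.6540]  nu=[4.2789]  x^+=[1.9495]  P^+=[0.1308]
step 4: x^-=[1.7545]  P^-=[0.3759]  S=[0.5759]  K=[0.6527]  nu=[-3.4545]  x^+=[-0.5004]  P^+=[0.1305]
step 5: x^-=[-0.4504]  P^-=[0.3757]  S=[0.5757]  K=[0.6526]  nu=[4.1004]  x^+=[2.2256]  P^+=[0.1305]

x_post = [2.2256]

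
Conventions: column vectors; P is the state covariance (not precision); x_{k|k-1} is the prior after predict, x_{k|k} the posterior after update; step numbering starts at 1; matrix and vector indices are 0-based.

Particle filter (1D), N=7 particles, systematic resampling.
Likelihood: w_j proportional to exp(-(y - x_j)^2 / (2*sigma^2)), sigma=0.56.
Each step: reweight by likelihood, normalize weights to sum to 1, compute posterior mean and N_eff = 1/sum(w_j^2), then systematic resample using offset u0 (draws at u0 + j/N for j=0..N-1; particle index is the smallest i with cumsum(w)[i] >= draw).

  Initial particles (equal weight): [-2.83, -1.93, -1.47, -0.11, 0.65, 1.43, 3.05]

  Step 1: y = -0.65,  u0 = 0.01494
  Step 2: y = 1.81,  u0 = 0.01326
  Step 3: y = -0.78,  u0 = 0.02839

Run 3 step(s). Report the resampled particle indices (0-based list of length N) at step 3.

resampled_idx = [0, 1, 2, 3, 4, 5, 6]

step 1: w=[0.0005, 0.0659, 0.3076, 0.5644, 0.0607, 0.0009, 0.0000]  mean=-0.6020  Neff=2.3741  idx=[1, 2, 2, 3, 3, 3, 3]
step 2: w=[0.0000, 0.0000, 0.0000, 0.2500, 0.2500, 0.2500, 0.2500]  mean=-0.1100  Neff=4.0001  idx=[3, 3, 4, 4, 5, 5, 6]
step 3: w=[0.1429, 0.1429, 0.1429, 0.1429, 0.1429, 0.1429, 0.1429]  mean=-0.1100  Neff=7.0000  idx=[0, 1, 2, 3, 4, 5, 6]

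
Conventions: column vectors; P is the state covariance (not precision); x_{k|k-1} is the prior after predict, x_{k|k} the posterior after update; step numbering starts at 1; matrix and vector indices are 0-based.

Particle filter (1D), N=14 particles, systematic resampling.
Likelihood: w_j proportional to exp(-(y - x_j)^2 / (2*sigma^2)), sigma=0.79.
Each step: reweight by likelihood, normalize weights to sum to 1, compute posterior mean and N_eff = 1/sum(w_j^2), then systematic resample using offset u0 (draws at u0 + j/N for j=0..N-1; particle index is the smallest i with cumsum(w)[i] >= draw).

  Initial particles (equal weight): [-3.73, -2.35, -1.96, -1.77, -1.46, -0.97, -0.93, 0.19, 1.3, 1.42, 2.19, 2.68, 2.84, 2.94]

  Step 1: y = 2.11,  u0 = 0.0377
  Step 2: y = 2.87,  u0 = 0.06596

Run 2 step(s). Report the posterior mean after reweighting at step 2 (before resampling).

step 1: w=[0.0000, 0.0000, 0.0000, 0.0000, 0.0000, 0.0001, 0.0001, 0.0121, 0.1368, 0.1580, 0.2302, 0.1784, 0.1510, 0.1333]  mean=2.2071  Neff=5.9100  idx=[8, 8, 9, 9, 10, 10, 10, 11, 11, 11, 12, 12, 13, 13]
step 2: w=[0.0144, 0.0144, 0.0193, 0.0193, 0.0717, 0.0717, 0.0717, 0.1009, 0.1009, 0.1009, 0.1038, 0.1038, 0.1035, 0.1035]  mean=2.5732  Neff=11.0946  idx=[3, 4, 5, 6, 7, 8, 9, 9, 10, 11, 11, 12, 13, 13]

post_mean = 2.5732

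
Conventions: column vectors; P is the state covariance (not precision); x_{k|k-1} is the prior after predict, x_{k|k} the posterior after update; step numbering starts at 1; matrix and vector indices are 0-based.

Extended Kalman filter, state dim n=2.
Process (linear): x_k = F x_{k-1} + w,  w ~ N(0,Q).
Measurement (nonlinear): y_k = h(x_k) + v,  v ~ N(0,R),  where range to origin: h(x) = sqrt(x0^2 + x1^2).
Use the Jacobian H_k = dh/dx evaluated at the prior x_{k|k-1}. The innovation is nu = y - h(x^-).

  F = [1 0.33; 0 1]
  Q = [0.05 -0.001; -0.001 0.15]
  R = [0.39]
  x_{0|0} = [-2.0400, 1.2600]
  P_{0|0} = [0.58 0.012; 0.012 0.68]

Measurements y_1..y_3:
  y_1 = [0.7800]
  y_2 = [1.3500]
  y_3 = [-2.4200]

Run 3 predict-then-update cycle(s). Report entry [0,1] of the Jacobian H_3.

step 1: x^-=[-1.6242, 1.2600]  P^-=[0.7120 0.2354; 0.2354 0.8300]  H_jac=[-0.7901 0.6129]  S=[0.9183]  K=[-0.4555; 0.3515]  nu=[-1.2756]  x^+=[-1.0432, 0.8117]  P^+=[0.5215 0.3824; 0.3824 0.7166]
step 2: x^-=[-0.7753, 0.8117]  P^-=[0.9019 0.6179; 0.6179 0.8666]  H_jac=[-0.6907 0.7231]  S=[0.6562]  K=[-0.2685; 0.3045]  nu=[0.2275]  x^+=[-0.8364, 0.8809]  P^+=[0.8546 0.6715; 0.6715 0.8057]
step 3: x^-=[-0.5457, 0.8809]  P^-=[1.4355 0.9364; 0.9364 0.9557]  H_jac=[-0.5266 0.8501]  S=[0.6404]  K=[0.0626; 0.4987]  nu=[-3.4563]  x^+=[-0.7619, -0.8426]  P^+=[1.4330 0.9164; 0.9164 0.7965]

H_jac[0,1] = 0.8501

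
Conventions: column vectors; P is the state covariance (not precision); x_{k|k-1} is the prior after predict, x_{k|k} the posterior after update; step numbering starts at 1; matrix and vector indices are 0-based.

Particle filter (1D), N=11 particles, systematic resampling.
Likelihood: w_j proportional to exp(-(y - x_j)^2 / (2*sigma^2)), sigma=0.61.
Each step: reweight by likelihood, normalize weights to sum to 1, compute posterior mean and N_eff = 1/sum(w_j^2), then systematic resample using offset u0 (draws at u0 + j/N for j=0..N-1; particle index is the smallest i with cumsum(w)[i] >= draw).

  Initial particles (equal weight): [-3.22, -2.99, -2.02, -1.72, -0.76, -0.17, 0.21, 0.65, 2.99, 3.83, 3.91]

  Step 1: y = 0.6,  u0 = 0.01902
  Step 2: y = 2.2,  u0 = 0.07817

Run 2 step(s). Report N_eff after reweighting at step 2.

step 1: w=[0.0000, 0.0000, 0.0000, 0.0003, 0.0355, 0.1921, 0.3473, 0.4246, 0.0002, 0.0000, 0.0000]  mean=0.2893  Neff=2.9494  idx=[4, 5, 5, 6, 6, 6, 6, 7, 7, 7, 7]
step 2: w=[0.0000, 0.0029, 0.0029, 0.0273, 0.0273, 0.0273, 0.0273, 0.2212, 0.2212, 0.2212, 0.2212]  mean=0.5971  Neff=5.0308  idx=[5, 7, 7, 8, 8, 8, 9, 9, 10, 10, 10]

N_eff = 5.0308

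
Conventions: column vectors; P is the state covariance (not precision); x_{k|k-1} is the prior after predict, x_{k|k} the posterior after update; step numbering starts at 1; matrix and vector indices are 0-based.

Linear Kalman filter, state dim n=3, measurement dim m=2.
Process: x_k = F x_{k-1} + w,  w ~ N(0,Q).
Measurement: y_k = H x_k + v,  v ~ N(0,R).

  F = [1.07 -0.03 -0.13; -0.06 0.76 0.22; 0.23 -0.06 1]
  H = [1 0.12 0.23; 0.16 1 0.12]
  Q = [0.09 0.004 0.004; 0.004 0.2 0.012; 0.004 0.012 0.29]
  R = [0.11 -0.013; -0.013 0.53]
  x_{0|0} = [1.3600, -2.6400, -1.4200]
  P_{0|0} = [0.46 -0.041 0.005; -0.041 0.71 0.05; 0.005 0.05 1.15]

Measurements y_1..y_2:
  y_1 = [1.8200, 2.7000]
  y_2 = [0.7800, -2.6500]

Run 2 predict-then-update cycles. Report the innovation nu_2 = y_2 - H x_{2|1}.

innov = [-1.1882, -3.3334]

step 1: x^-=[1.7190, -2.4004, -0.9488]  P^-=[0.6384 -0.1121 -0.0240; -0.1121 0.6877 0.2563; -0.0240 0.2563 1.4643]  S=[0.8119 0.1567; 0.1567 1.2799]  K=[0.7833 -0.1059; -0.0711 0.5561; 0.3672 0.2895]  nu=[0.6073, 4.9392]  x^+=[1.6715, 0.3030, 0.7043]  P^+=[0.1518 -0.0609 -0.2478; -0.0609 0.3003 0.0426; -0.2478 0.0426 1.2142]
step 2: x^-=[1.6878, 0.2849, 1.0706]  P^-=[0.3578 -0.1617 -0.3702; -0.1617 0.4591 0.2866; -0.3702 0.2866 1.3959]  S=[0.3549 -0.0149; -0.0149 1.0212]  K=[0.7077 -0.1354; -0.0954 0.4565; -0.0254 0.3863]  nu=[-1.1882, -3.3334]  x^+=[1.2983, -1.1235, -0.1871]  P^+=[0.1584 -0.0696 -0.3063; -0.0696 0.2417 0.1049; -0.3063 0.1049 1.2430]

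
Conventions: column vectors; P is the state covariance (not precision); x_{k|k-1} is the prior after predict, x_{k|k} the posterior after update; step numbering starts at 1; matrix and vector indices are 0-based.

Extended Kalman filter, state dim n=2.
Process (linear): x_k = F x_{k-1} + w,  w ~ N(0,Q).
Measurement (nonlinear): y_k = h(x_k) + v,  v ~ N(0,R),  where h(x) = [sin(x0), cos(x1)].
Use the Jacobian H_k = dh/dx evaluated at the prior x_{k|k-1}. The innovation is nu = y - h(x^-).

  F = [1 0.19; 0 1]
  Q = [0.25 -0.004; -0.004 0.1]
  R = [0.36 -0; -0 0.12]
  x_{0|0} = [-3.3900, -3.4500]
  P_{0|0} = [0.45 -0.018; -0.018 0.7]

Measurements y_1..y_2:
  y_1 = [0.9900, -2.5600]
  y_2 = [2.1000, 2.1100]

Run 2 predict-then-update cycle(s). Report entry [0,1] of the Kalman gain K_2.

K[0,1] = 0.1408

step 1: x^-=[-4.0455, -3.4500]  P^-=[0.7184 0.1110; 0.1110 0.8000]  H_jac=[-0.6185 0.0000; 0.0000 -0.3035]  S=[0.6349 0.0208; 0.0208 0.1937]  K=[-0.6967 -0.0990; -0.0672 -1.2464]  nu=[0.2043, -1.6072]  x^+=[-4.0287, -1.4606]  P^+=[0.4055 0.0391; 0.0391 0.4927]
step 2: x^-=[-4.3062, -1.4606]  P^-=[0.6881 0.1287; 0.1287 0.5927]  H_jac=[-0.3951 0.0000; 0.0000 0.9939]  S=[0.4674 -0.0506; -0.0506 0.7056]  K=[-0.5664 0.1408; -0.0187 0.8336]  nu=[1.1814, 2.0000]  x^+=[-4.6938, 0.1847]  P^+=[0.5161 0.0170; 0.0170 0.1006]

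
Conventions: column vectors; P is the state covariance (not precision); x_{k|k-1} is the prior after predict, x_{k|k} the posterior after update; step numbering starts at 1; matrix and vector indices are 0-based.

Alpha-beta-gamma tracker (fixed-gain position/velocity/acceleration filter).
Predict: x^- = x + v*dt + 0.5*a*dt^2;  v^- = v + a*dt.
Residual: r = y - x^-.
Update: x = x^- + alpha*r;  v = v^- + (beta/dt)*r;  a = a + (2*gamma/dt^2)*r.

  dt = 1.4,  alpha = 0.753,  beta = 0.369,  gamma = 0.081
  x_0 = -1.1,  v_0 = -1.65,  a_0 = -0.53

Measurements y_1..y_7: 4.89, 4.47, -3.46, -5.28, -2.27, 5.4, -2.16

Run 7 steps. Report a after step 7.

step 1: x_pred=-3.9294  r=8.8194  x^+=2.7116  v^+=-0.0675  a^+=0.1990
step 2: x_pred=2.8121  r=1.6579  x^+=4.0605  v^+=0.6480  a^+=0.3360
step 3: x_pred=5.2970  r=-8.7570  x^+=-1.2970  v^+=-1.1897  a^+=-0.3878
step 4: x_pred=-3.3426  r=-1.9374  x^+=-4.8015  v^+=-2.2433  a^+=-0.5479
step 5: x_pred=-8.4790  r=6.2090  x^+=-3.8036  v^+=-1.3739  a^+=-0.0347
step 6: x_pred=-5.7611  r=11.1611  x^+=2.6432  v^+=1.5192  a^+=0.8877
step 7: x_pred=5.6401  r=-7.8001  x^+=-0.2334  v^+=0.7062  a^+=0.2430

a_post = 0.2430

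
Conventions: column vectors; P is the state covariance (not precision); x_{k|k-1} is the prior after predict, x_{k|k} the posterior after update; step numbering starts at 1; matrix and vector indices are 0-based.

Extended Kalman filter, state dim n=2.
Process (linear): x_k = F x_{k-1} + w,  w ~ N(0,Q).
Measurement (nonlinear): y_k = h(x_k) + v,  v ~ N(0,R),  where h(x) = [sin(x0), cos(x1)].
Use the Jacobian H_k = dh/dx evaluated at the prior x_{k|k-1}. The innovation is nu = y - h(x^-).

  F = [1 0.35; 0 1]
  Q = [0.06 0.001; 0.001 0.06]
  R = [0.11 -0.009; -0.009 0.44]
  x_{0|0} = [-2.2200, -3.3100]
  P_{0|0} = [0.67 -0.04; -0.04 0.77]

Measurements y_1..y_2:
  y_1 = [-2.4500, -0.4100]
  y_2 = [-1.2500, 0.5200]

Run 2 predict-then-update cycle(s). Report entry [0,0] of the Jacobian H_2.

H_jac[0,0] = -0.3871

step 1: x^-=[-3.3785, -3.3100]  P^-=[0.7963 0.2305; 0.2305 0.8300]  H_jac=[-0.9721 0.0000; 0.0000 -0.1676]  S=[0.8625 0.0286; 0.0286 0.4633]  K=[-0.8966 -0.0281; -0.2504 -0.2848]  nu=[-2.6847, 0.5759]  x^+=[-0.9876, -2.8019]  P^+=[0.1012 0.0257; 0.0257 0.7343]
step 2: x^-=[-1.9683, -2.8019]  P^-=[0.2691 0.2837; 0.2837 0.7943]  H_jac=[-0.3871 0.0000; 0.0000 0.3332]  S=[0.1503 -0.0456; -0.0456 0.5282]  K=[-0.6559 0.1224; -0.5941 0.4498]  nu=[-0.3280, 1.4628]  x^+=[-1.5742, -1.9490]  P^+=[0.1892 0.1793; 0.1793 0.6100]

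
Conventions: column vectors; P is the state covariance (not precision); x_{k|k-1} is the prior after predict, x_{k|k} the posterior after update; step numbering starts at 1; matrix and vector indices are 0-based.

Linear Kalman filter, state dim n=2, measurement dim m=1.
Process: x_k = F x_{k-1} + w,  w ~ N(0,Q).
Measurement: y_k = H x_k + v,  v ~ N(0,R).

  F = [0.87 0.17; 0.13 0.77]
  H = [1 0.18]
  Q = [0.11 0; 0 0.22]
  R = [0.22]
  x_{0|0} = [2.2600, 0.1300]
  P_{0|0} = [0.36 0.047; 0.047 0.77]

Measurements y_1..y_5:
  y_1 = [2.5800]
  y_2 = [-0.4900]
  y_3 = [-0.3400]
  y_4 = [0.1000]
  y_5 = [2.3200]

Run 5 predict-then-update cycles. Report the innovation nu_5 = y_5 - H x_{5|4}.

step 1: x^-=[1.9883, 0.3939]  P^-=[0.4186 0.1740; 0.1740 0.6920]  S=[0.7237]  K=[0.6217; 0.4126]  nu=[0.5208]  x^+=[2.3121, 0.6088]  P^+=[0.1389 -0.0116; -0.0116 0.5688]
step 2: x^-=[2.1150, 0.7693]  P^-=[0.2281 0.0821; 0.0821 0.5573]  S=[0.4957]  K=[0.4900; 0.3680]  nu=[-2.7435]  x^+=[0.7708, -0.2403]  P^+=[0.1091 -0.0073; -0.0073 0.4901]
step 3: x^-=[0.6297, -0.0848]  P^-=[0.2046 0.0715; 0.0715 0.5110]  S=[0.4669]  K=[0.4658; 0.3501]  nu=[-0.9545]  x^+=[0.1852, -0.4190]  P^+=[0.1033 -0.0047; -0.0047 0.4538]
step 4: x^-=[0.0899, -0.2985]  P^-=[0.1999 0.0679; 0.0679 0.4899]  S=[0.4602]  K=[0.4610; 0.3390]  nu=[0.0639]  x^+=[0.1193, -0.2769]  P^+=[0.1021 -0.0041; -0.0041 0.4370]
step 5: x^-=[0.0567, -0.1977]  P^-=[0.1987 0.0659; 0.0659 0.4800]  S=[0.4580]  K=[0.4598; 0.3326]  nu=[2.2989]  x^+=[1.1138, 0.5669]  P^+=[0.1019 -0.0041; -0.0041 0.4293]

innov = [2.2989]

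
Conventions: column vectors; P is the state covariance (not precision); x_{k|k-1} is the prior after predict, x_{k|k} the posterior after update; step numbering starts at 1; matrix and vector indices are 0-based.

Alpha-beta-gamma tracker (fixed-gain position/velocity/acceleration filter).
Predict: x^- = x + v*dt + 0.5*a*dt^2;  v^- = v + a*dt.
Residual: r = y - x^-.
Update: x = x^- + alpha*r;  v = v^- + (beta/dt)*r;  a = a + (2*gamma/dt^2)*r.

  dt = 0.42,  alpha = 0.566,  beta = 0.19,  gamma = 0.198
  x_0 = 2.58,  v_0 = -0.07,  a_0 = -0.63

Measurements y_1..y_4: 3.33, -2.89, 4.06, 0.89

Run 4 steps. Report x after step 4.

step 1: x_pred=2.4950  r=0.8350  x^+=2.9676  v^+=0.0431  a^+=1.2444
step 2: x_pred=3.0955  r=-5.9855  x^+=-0.2923  v^+=-2.1419  a^+=-12.1924
step 3: x_pred=-2.2673  r=6.3273  x^+=1.3140  v^+=-4.4004  a^+=2.0117
step 4: x_pred=-0.3568  r=1.2468  x^+=0.3489  v^+=-2.9915  a^+=4.8106

x_post = 0.3489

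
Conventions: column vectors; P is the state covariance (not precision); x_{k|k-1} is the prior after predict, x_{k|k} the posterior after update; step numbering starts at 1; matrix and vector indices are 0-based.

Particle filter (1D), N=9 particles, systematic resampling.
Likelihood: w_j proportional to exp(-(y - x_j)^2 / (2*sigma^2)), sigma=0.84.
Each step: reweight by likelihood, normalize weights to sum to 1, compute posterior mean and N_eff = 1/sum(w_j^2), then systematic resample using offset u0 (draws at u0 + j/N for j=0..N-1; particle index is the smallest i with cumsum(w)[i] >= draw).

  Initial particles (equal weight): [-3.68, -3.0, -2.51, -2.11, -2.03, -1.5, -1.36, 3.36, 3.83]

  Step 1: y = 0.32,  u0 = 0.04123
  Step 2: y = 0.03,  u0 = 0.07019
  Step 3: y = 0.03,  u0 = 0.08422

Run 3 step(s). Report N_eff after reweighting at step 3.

step 1: w=[0.0000, 0.0015, 0.0126, 0.0561, 0.0735, 0.3521, 0.4983, 0.0053, 0.0006]  mean=-1.4897  Neff=2.6249  idx=[3, 5, 5, 5, 5, 6, 6, 6, 6]
step 2: w=[0.0214, 0.1047, 0.1047, 0.1047, 0.1047, 0.1399, 0.1399, 0.1399, 0.1399]  mean=-1.4347  Neff=8.1543  idx=[1, 2, 3, 4, 5, 6, 7, 7, 8]
step 3: w=[0.0936, 0.0936, 0.0936, 0.0936, 0.1251, 0.1251, 0.1251, 0.1251, 0.1251]  mean=-1.4124  Neff=8.8253  idx=[0, 2, 3, 4, 5, 6, 7, 7, 8]

N_eff = 8.8253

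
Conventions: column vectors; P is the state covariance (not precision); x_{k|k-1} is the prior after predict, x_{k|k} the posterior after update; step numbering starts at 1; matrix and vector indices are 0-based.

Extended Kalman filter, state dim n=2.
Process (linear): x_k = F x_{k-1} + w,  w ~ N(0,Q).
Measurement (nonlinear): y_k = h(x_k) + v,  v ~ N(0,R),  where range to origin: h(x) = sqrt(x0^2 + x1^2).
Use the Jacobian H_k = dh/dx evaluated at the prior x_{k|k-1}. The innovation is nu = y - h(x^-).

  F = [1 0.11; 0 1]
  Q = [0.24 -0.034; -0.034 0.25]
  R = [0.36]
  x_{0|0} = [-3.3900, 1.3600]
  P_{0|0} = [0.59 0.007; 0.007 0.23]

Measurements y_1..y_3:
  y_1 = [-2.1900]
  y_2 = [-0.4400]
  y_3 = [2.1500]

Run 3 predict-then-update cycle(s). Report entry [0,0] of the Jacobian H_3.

step 1: x^-=[-3.2404, 1.3600]  P^-=[0.8343 -0.0017; -0.0017 0.4800]  H_jac=[-0.9221 0.3870]  S=[1.1425]  K=[-0.6740; 0.1640]  nu=[-5.7042]  x^+=[0.6040, 0.4247]  P^+=[0.3154 0.1245; 0.1245 0.4493]
step 2: x^-=[0.6507, 0.4247]  P^-=[0.5882 0.1400; 0.1400 0.6993]  H_jac=[0.8374 0.5466]  S=[1.1095]  K=[0.5129; 0.4501]  nu=[-1.2170]  x^+=[0.0265, -0.1231]  P^+=[0.2963 -0.1162; -0.1162 0.4745]
step 3: x^-=[0.0129, -0.1231]  P^-=[0.5165 -0.0980; -0.0980 0.7245]  H_jac=[0.1044 -0.9945]  S=[1.1026]  K=[0.1373; -0.6628]  nu=[2.0262]  x^+=[0.2911, -1.4660]  P^+=[0.4957 0.0023; 0.0023 0.2402]

H_jac[0,0] = 0.1044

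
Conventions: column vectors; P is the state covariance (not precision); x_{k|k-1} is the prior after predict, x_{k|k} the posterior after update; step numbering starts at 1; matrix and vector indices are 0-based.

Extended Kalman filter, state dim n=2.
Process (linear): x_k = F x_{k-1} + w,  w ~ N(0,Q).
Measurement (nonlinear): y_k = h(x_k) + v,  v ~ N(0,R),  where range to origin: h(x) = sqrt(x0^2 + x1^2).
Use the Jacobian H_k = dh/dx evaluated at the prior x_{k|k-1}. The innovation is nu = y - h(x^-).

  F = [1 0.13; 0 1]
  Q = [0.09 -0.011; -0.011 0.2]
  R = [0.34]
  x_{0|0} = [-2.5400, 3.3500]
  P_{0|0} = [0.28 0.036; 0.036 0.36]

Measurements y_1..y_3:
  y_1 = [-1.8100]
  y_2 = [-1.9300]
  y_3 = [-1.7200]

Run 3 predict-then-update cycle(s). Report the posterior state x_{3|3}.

x_post = [-0.2800, -0.9604]

step 1: x^-=[-2.1045, 3.3500]  P^-=[0.3854 0.0718; 0.0718 0.5600]  H_jac=[-0.5320 0.8468]  S=[0.7859]  K=[-0.1835; 0.5548]  nu=[-5.7662]  x^+=[-1.0462, 0.1511]  P^+=[0.3590 0.1518; 0.1518 0.3181]
step 2: x^-=[-1.0266, 0.1511]  P^-=[0.4938 0.1822; 0.1822 0.5181]  H_jac=[-0.9893 0.1457]  S=[0.7818]  K=[-0.5909; -0.1340]  nu=[-2.9677]  x^+=[0.7271, 0.5488]  P^+=[0.2208 0.1203; 0.1203 0.5041]
step 3: x^-=[0.7985, 0.5488]  P^-=[0.3506 0.1748; 0.1748 0.7041]  H_jac=[0.8241 0.5664]  S=[0.9672]  K=[0.4011; 0.5613]  nu=[-2.6889]  x^+=[-0.2800, -0.9604]  P^+=[0.1950 -0.0429; -0.0429 0.3994]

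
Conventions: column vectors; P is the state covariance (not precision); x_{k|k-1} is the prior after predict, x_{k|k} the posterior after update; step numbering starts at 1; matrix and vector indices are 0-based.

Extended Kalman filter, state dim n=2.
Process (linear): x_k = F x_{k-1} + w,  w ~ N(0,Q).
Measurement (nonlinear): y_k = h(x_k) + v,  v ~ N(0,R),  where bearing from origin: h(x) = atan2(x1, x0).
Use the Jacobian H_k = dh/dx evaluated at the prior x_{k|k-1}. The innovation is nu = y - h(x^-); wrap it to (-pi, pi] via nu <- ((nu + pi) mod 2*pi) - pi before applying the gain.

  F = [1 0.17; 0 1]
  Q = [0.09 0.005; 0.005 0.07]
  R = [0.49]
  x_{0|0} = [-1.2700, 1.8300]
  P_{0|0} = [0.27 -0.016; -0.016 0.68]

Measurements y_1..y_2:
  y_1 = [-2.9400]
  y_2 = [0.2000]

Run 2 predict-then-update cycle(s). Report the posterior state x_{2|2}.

step 1: x^-=[-0.9589, 1.8300]  P^-=[0.3742 0.1046; 0.1046 0.7500]  H_jac=[-0.4287 -0.2247]  S=[0.6168]  K=[-0.2982; -0.3459]  nu=[1.2897]  x^+=[-1.3435, 1.3839]  P^+=[0.3194 0.0410; 0.0410 0.6762]
step 2: x^-=[-1.1083, 1.3839]  P^-=[0.4428 0.1609; 0.1609 0.7462]  H_jac=[-0.4403 -0.3526]  S=[0.7185]  K=[-0.3503; -0.4647]  nu=[-2.0460]  x^+=[-0.3915, 2.3348]  P^+=[0.3547 0.0440; 0.0440 0.5910]

x_post = [-0.3915, 2.3348]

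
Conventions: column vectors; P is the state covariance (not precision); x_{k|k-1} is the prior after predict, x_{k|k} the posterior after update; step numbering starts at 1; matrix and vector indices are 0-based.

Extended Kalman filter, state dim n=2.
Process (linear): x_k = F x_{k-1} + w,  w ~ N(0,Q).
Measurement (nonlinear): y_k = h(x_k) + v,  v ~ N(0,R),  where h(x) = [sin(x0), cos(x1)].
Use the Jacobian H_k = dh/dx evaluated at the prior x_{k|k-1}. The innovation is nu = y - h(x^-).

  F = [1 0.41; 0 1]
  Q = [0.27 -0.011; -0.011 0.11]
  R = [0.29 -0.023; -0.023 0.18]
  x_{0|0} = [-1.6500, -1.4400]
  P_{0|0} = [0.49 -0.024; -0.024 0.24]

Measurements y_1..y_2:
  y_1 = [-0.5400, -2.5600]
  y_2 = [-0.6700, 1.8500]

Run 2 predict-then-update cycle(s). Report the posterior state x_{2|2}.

x_post = [-3.1383, -3.4405]

step 1: x^-=[-2.2404, -1.4400]  P^-=[0.7807 0.0634; 0.0634 0.3500]  H_jac=[-0.6207 0.0000; 0.0000 0.9915]  S=[0.5907 -0.0620; -0.0620 0.5240]  K=[-0.8178 0.0232; 0.0029 0.6625]  nu=[0.2441, -2.6904]  x^+=[-2.5023, -3.2217]  P^+=[0.3830 0.0232; 0.0232 0.1202]
step 2: x^-=[-3.8233, -3.2217]  P^-=[0.6922 0.0615; 0.0615 0.2302]  H_jac=[-0.7765 0.0000; 0.0000 -0.0801]  S=[0.7074 -0.0192; -0.0192 0.1815]  K=[-0.7628 -0.1077; -0.0704 -0.1090]  nu=[-1.3001, 2.8468]  x^+=[-3.1383, -3.4405]  P^+=[0.2817 0.0231; 0.0231 0.2248]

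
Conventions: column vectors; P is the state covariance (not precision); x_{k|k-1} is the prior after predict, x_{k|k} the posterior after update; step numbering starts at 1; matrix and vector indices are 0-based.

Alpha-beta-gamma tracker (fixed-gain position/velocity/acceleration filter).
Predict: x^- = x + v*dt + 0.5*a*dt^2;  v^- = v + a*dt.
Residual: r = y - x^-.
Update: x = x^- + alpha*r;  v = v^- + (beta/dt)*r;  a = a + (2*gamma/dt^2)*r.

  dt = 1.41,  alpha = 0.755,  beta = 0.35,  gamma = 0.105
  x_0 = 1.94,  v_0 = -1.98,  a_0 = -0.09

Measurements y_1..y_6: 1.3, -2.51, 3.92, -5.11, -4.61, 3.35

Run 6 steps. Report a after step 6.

step 1: x_pred=-0.9413  r=2.2413  x^+=0.7509  v^+=-1.5506  a^+=0.1467
step 2: x_pred=-1.2895  r=-1.2205  x^+=-2.2110  v^+=-1.6466  a^+=0.0178
step 3: x_pred=-4.5150  r=8.4350  x^+=1.8534  v^+=0.4723  a^+=0.9088
step 4: x_pred=3.4228  r=-8.5328  x^+=-3.0195  v^+=-0.3643  a^+=0.0075
step 5: x_pred=-3.5257  r=-1.0843  x^+=-4.3444  v^+=-0.6229  a^+=-0.1070
step 6: x_pred=-5.3291  r=8.6791  x^+=1.2236  v^+=1.3805  a^+=0.8097

a_post = 0.8097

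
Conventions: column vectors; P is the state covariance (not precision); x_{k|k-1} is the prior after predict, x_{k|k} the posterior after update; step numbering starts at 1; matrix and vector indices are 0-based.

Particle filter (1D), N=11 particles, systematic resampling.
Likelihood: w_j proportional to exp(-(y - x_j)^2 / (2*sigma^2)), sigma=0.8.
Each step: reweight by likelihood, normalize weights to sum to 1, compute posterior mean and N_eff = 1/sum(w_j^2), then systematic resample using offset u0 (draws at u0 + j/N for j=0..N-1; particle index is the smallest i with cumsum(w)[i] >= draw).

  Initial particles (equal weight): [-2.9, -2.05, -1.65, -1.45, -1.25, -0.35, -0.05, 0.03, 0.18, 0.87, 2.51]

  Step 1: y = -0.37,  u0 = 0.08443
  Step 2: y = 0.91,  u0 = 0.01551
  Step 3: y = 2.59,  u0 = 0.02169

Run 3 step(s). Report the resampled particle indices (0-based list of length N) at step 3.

resampled_idx = [2, 6, 8, 9, 9, 9, 9, 10, 10, 10, 10]

step 1: w=[0.0013, 0.0210, 0.0531, 0.0767, 0.1042, 0.1908, 0.1762, 0.1684, 0.1507, 0.0574, 0.0003]  mean=-0.3686  Neff=7.0530  idx=[3, 4, 5, 5, 6, 6, 7, 7, 8, 8, 9]
step 2: w=[0.0026, 0.0052, 0.0578, 0.0578, 0.0973, 0.0973, 0.1092, 0.1092, 0.1319, 0.1319, 0.1997]  mean=0.1673  Neff=8.0525  idx=[2, 3, 4, 5, 6, 7, 8, 8, 9, 10, 10]
step 3: w=[0.0046, 0.0046, 0.0170, 0.0170, 0.0236, 0.0236, 0.0422, 0.0422, 0.0422, 0.3914, 0.3914]  mean=0.7003  Neff=3.1902  idx=[2, 6, 8, 9, 9, 9, 9, 10, 10, 10, 10]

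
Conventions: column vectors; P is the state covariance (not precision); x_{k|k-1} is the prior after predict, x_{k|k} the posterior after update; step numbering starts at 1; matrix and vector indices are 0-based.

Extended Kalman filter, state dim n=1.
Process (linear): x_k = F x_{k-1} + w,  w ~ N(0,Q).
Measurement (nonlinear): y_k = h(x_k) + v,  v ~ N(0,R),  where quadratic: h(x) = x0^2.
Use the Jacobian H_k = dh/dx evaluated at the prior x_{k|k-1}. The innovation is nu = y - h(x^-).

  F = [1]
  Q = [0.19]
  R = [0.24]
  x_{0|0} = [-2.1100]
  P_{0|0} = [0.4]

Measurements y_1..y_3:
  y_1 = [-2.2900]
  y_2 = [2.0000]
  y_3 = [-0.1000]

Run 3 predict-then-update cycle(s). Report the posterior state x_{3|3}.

step 1: x^-=[-2.1100]  P^-=[0.5900]  H_jac=[-4.2200]  S=[10.7470]  K=[-0.2317]  nu=[-6.7421]  x^+=[-0.5480]  P^+=[0.0132]
step 2: x^-=[-0.5480]  P^-=[0.2032]  H_jac=[-1.0960]  S=[0.4841]  K=[-0.4600]  nu=[1.6997]  x^+=[-1.3299]  P^+=[0.1007]
step 3: x^-=[-1.3299]  P^-=[0.2907]  H_jac=[-2.6598]  S=[2.2969]  K=[-0.3367]  nu=[-1.8687]  x^+=[-0.7008]  P^+=[0.0304]

x_post = [-0.7008]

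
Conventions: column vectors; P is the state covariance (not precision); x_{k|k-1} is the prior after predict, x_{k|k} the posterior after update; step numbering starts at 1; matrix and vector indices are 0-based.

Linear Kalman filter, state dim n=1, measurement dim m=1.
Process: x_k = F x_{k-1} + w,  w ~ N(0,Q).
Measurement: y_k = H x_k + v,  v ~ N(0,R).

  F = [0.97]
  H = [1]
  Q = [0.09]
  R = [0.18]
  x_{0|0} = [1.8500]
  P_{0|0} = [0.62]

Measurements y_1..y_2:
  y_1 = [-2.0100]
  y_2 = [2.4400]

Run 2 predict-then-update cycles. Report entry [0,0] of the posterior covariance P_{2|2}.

P_post[0,0] = 0.0997

step 1: x^-=[1.7945]  P^-=[0.6734]  S=[0.8534]  K=[0.7891]  nu=[-3.8045]  x^+=[-1.2075]  P^+=[0.1420]
step 2: x^-=[-1.1713]  P^-=[0.2236]  S=[0.4036]  K=[0.5541]  nu=[3.6113]  x^+=[0.8296]  P^+=[0.0997]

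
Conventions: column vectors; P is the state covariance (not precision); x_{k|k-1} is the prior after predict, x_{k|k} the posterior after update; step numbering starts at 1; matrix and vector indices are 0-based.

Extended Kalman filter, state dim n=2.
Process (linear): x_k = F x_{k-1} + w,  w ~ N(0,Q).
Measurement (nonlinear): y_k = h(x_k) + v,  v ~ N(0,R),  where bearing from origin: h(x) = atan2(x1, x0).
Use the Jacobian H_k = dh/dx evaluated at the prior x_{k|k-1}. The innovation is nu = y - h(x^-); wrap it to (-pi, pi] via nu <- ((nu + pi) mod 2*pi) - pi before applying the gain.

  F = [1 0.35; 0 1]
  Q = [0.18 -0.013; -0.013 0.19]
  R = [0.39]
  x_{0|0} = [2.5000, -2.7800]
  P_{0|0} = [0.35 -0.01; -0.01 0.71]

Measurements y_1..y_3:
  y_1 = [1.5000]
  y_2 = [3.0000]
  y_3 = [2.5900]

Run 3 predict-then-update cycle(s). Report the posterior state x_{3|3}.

step 1: x^-=[1.5270, -2.7800]  P^-=[0.6100 0.2255; 0.2255 0.9000]  H_jac=[0.2763 0.1518]  S=[0.4762]  K=[0.4258; 0.4177]  nu=[2.5685]  x^+=[2.6207, -1.7071]  P^+=[0.5236 0.1408; 0.1408 0.8169]
step 2: x^-=[2.0232, -1.7071]  P^-=[0.9023 0.4137; 0.4137 1.0069]  H_jac=[0.2436 0.2887]  S=[0.5857]  K=[0.5792; 0.6685]  nu=[-2.5823]  x^+=[0.5274, -3.4333]  P^+=[0.7058 0.1869; 0.1869 0.7452]
step 3: x^-=[-0.6742, -3.4333]  P^-=[1.1079 0.4348; 0.4348 0.9352]  H_jac=[0.2805 -0.0551]  S=[0.4665]  K=[0.6147; 0.1510]  nu=[-1.9285]  x^+=[-1.8596, -3.7244]  P^+=[0.9316 0.3915; 0.3915 0.9246]

x_post = [-1.8596, -3.7244]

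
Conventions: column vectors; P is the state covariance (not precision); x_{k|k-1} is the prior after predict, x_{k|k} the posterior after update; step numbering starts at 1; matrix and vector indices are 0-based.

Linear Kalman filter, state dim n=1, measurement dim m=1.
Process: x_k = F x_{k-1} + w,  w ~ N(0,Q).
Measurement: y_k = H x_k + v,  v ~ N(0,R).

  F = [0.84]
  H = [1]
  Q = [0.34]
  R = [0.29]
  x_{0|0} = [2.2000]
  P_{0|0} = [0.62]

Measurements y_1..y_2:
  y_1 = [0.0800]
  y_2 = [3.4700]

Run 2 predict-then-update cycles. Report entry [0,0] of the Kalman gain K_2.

K[0,0] = 0.6277

step 1: x^-=[1.8480]  P^-=[0.7775]  S=[1.0675]  K=[0.7283]  nu=[-1.7680]  x^+=[0.5603]  P^+=[0.2112]
step 2: x^-=[0.4707]  P^-=[0.4890]  S=[0.7790]  K=[0.6277]  nu=[2.9993]  x^+=[2.3535]  P^+=[0.1820]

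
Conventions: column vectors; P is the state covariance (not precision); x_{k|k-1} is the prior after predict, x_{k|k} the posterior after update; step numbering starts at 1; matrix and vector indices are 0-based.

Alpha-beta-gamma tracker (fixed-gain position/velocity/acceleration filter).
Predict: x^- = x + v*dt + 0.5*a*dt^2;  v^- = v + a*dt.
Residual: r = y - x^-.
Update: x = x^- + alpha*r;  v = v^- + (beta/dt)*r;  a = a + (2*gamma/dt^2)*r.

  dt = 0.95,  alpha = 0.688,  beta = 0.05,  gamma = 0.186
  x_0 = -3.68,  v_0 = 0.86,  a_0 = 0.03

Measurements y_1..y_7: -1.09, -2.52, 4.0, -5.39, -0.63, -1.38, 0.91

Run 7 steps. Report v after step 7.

step 1: x_pred=-2.8495  r=1.7595  x^+=-1.6390  v^+=0.9811  a^+=0.7552
step 2: x_pred=-0.3661  r=-2.1539  x^+=-1.8480  v^+=1.5852  a^+=-0.1326
step 3: x_pred=-0.4019  r=4.4019  x^+=2.6266  v^+=1.6909  a^+=1.6818
step 4: x_pred=4.9919  r=-10.3819  x^+=-2.1508  v^+=2.7422  a^+=-2.5975
step 5: x_pred=-0.7178  r=0.0878  x^+=-0.6574  v^+=0.2792  a^+=-2.5613
step 6: x_pred=-1.5479  r=0.1679  x^+=-1.4324  v^+=-2.1451  a^+=-2.4921
step 7: x_pred=-4.5948  r=5.5048  x^+=-0.8075  v^+=-4.2229  a^+=-0.2231

v_post = -4.2229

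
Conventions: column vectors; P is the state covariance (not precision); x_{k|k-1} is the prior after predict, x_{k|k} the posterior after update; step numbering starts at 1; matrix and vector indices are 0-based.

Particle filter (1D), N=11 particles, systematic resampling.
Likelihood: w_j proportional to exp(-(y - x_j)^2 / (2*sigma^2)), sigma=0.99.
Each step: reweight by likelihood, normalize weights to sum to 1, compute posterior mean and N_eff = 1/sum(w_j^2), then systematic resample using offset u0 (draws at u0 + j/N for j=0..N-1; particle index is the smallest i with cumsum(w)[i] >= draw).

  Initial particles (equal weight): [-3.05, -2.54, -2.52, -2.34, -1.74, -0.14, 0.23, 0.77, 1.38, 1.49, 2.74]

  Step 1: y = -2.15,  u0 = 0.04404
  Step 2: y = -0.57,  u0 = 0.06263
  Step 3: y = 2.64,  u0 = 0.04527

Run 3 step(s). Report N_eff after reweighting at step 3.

N_eff = 7.2415

step 1: w=[0.1433, 0.2004, 0.2020, 0.2126, 0.1988, 0.0276, 0.0120, 0.0028, 0.0004, 0.0003, 0.0000]  mean=-2.2962  Neff=5.3452  idx=[0, 0, 1, 1, 2, 2, 3, 3, 4, 4, 4]
step 2: w=[0.0170, 0.0170, 0.0542, 0.0542, 0.0564, 0.0564, 0.0794, 0.0794, 0.1953, 0.1953, 0.1953]  mean=-2.0547  Neff=7.1510  idx=[2, 4, 5, 7, 8, 8, 8, 9, 9, 10, 10]
step 3: w=[0.0028, 0.0032, 0.0032, 0.0080, 0.1404, 0.1404, 0.1404, 0.1404, 0.1404, 0.1404, 0.1404]  mean=-1.7520  Neff=7.2415  idx=[4, 4, 5, 6, 6, 7, 8, 8, 9, 10, 10]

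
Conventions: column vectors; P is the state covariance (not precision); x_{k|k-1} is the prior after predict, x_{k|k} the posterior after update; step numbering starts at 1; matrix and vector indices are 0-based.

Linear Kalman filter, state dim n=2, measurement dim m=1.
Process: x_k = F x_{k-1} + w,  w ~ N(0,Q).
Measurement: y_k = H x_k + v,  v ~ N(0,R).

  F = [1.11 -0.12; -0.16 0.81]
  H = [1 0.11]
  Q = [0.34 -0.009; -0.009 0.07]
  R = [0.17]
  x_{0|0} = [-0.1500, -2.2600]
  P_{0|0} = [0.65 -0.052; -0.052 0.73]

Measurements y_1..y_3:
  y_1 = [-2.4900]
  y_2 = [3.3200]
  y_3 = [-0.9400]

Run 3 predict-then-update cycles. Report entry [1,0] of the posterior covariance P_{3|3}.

step 1: x^-=[0.1047, -1.8066]  P^-=[1.1652 -0.2431; -0.2431 0.5791]  S=[1.2887]  K=[0.8834; -0.1392]  nu=[-2.3960]  x^+=[-2.0119, -1.4730]  P^+=[0.1595 -0.0846; -0.0846 0.5541]
step 2: x^-=[-2.0565, -0.8712]  P^-=[0.5670 -0.1689; -0.1689 0.4596]  S=[0.7054]  K=[0.7775; -0.1678]  nu=[5.4723]  x^+=[2.1981, -1.7892]  P^+=[0.1406 -0.0769; -0.0769 0.4397]
step 3: x^-=[2.6545, -1.8009]  P^-=[0.5401 -0.1473; -0.1473 0.3820]  S=[0.6823]  K=[0.7678; -0.1543]  nu=[-3.3964]  x^+=[0.0467, -1.2768]  P^+=[0.1378 -0.0665; -0.0665 0.3658]

P_post[1,0] = -0.0665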